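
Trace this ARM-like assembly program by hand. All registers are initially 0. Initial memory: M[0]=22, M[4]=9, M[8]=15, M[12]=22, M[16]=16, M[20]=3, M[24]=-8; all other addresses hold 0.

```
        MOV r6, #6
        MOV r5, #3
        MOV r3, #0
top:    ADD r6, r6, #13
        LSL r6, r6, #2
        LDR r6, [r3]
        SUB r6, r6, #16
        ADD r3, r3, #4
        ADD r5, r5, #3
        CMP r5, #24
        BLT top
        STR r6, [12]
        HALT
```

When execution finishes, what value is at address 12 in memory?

MOV r6, #6 → r6=6
MOV r5, #3 → r5=3
MOV r3, #0 → r3=0
ADD r6, r6, #13 → r6=6+13=19
LSL r6, r6, #2 → r6=19<<2=76
LDR r6, [r3] → r6=M[0]=22
SUB r6, r6, #16 → r6=22-16=6
ADD r3, r3, #4 → r3=0+4=4
ADD r5, r5, #3 → r5=3+3=6
CMP r5, #24  (cmp 6,24)
BLT top: taken
ADD r6, r6, #13 → r6=6+13=19
LSL r6, r6, #2 → r6=19<<2=76
LDR r6, [r3] → r6=M[4]=9
SUB r6, r6, #16 → r6=9-16=-7
ADD r3, r3, #4 → r3=4+4=8
ADD r5, r5, #3 → r5=6+3=9
CMP r5, #24  (cmp 9,24)
BLT top: taken
ADD r6, r6, #13 → r6=(-7)+13=6
LSL r6, r6, #2 → r6=6<<2=24
LDR r6, [r3] → r6=M[8]=15
SUB r6, r6, #16 → r6=15-16=-1
ADD r3, r3, #4 → r3=8+4=12
ADD r5, r5, #3 → r5=9+3=12
CMP r5, #24  (cmp 12,24)
BLT top: taken
ADD r6, r6, #13 → r6=(-1)+13=12
LSL r6, r6, #2 → r6=12<<2=48
LDR r6, [r3] → r6=M[12]=22
SUB r6, r6, #16 → r6=22-16=6
ADD r3, r3, #4 → r3=12+4=16
ADD r5, r5, #3 → r5=12+3=15
CMP r5, #24  (cmp 15,24)
BLT top: taken
ADD r6, r6, #13 → r6=6+13=19
LSL r6, r6, #2 → r6=19<<2=76
LDR r6, [r3] → r6=M[16]=16
SUB r6, r6, #16 → r6=16-16=0
ADD r3, r3, #4 → r3=16+4=20
ADD r5, r5, #3 → r5=15+3=18
CMP r5, #24  (cmp 18,24)
BLT top: taken
ADD r6, r6, #13 → r6=0+13=13
LSL r6, r6, #2 → r6=13<<2=52
LDR r6, [r3] → r6=M[20]=3
SUB r6, r6, #16 → r6=3-16=-13
ADD r3, r3, #4 → r3=20+4=24
ADD r5, r5, #3 → r5=18+3=21
CMP r5, #24  (cmp 21,24)
BLT top: taken
ADD r6, r6, #13 → r6=(-13)+13=0
LSL r6, r6, #2 → r6=0<<2=0
LDR r6, [r3] → r6=M[24]=-8
SUB r6, r6, #16 → r6=(-8)-16=-24
ADD r3, r3, #4 → r3=24+4=28
ADD r5, r5, #3 → r5=21+3=24
CMP r5, #24  (cmp 24,24)
BLT top: not taken
STR r6, [12] → M[12]=-24
halt.

-24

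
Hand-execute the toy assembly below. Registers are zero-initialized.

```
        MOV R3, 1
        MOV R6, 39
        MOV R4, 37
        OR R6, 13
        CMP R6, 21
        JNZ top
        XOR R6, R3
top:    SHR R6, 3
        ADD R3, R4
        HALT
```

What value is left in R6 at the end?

5

after MOV R3, 1: R3=1
after MOV R6, 39: R6=39
after MOV R4, 37: R4=37
after OR R6, 13: R6=39|13=47
CMP R6, 21  (cmp 47,21)
JNZ top: taken
after SHR R6, 3: R6=47>>3=5
after ADD R3, R4: R3=1+37=38
halt.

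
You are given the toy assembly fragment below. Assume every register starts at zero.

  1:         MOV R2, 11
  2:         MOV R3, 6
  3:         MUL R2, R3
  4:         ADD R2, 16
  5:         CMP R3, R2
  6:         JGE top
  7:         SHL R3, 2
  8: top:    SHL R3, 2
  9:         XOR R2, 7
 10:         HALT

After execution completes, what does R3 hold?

MOV R2, 11 → R2=11
MOV R3, 6 → R3=6
MUL R2, R3 → R2=11*6=66
ADD R2, 16 → R2=66+16=82
CMP R3, R2  (cmp 6,82)
JGE top: not taken
SHL R3, 2 → R3=6<<2=24
SHL R3, 2 → R3=24<<2=96
XOR R2, 7 → R2=82^7=85
halt.

96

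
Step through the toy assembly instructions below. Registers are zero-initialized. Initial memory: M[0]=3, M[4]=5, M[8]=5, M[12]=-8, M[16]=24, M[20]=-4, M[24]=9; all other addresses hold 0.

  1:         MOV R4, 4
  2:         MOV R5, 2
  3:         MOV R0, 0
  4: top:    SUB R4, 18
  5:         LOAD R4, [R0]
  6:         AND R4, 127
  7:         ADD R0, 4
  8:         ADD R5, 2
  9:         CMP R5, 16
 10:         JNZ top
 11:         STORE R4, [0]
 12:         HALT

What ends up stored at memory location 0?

9

after MOV R4, 4: R4=4
after MOV R5, 2: R5=2
after MOV R0, 0: R0=0
after SUB R4, 18: R4=4-18=-14
after LOAD R4, [R0]: R4=M[0]=3
after AND R4, 127: R4=3&127=3
after ADD R0, 4: R0=0+4=4
after ADD R5, 2: R5=2+2=4
CMP R5, 16  (cmp 4,16)
JNZ top: taken
after SUB R4, 18: R4=3-18=-15
after LOAD R4, [R0]: R4=M[4]=5
after AND R4, 127: R4=5&127=5
after ADD R0, 4: R0=4+4=8
after ADD R5, 2: R5=4+2=6
CMP R5, 16  (cmp 6,16)
JNZ top: taken
after SUB R4, 18: R4=5-18=-13
after LOAD R4, [R0]: R4=M[8]=5
after AND R4, 127: R4=5&127=5
after ADD R0, 4: R0=8+4=12
after ADD R5, 2: R5=6+2=8
CMP R5, 16  (cmp 8,16)
JNZ top: taken
after SUB R4, 18: R4=5-18=-13
after LOAD R4, [R0]: R4=M[12]=-8
after AND R4, 127: R4=(-8)&127=120
after ADD R0, 4: R0=12+4=16
after ADD R5, 2: R5=8+2=10
CMP R5, 16  (cmp 10,16)
JNZ top: taken
after SUB R4, 18: R4=120-18=102
after LOAD R4, [R0]: R4=M[16]=24
after AND R4, 127: R4=24&127=24
after ADD R0, 4: R0=16+4=20
after ADD R5, 2: R5=10+2=12
CMP R5, 16  (cmp 12,16)
JNZ top: taken
after SUB R4, 18: R4=24-18=6
after LOAD R4, [R0]: R4=M[20]=-4
after AND R4, 127: R4=(-4)&127=124
after ADD R0, 4: R0=20+4=24
after ADD R5, 2: R5=12+2=14
CMP R5, 16  (cmp 14,16)
JNZ top: taken
after SUB R4, 18: R4=124-18=106
after LOAD R4, [R0]: R4=M[24]=9
after AND R4, 127: R4=9&127=9
after ADD R0, 4: R0=24+4=28
after ADD R5, 2: R5=14+2=16
CMP R5, 16  (cmp 16,16)
JNZ top: not taken
STORE R4, [0] → M[0]=9
halt.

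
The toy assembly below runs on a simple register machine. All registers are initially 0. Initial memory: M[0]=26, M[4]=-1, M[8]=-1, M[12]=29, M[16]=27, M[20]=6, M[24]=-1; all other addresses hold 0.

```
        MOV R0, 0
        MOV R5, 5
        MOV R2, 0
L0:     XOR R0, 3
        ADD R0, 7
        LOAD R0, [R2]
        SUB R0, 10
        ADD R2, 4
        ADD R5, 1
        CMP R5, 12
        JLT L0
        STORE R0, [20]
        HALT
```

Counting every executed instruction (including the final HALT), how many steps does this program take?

61

MOV R0, 0 → R0=0
MOV R5, 5 → R5=5
MOV R2, 0 → R2=0
XOR R0, 3 → R0=0^3=3
ADD R0, 7 → R0=3+7=10
LOAD R0, [R2] → R0=M[0]=26
SUB R0, 10 → R0=26-10=16
ADD R2, 4 → R2=0+4=4
ADD R5, 1 → R5=5+1=6
CMP R5, 12  (cmp 6,12)
JLT L0: taken
XOR R0, 3 → R0=16^3=19
ADD R0, 7 → R0=19+7=26
LOAD R0, [R2] → R0=M[4]=-1
SUB R0, 10 → R0=(-1)-10=-11
ADD R2, 4 → R2=4+4=8
ADD R5, 1 → R5=6+1=7
CMP R5, 12  (cmp 7,12)
JLT L0: taken
XOR R0, 3 → R0=(-11)^3=-10
ADD R0, 7 → R0=(-10)+7=-3
LOAD R0, [R2] → R0=M[8]=-1
SUB R0, 10 → R0=(-1)-10=-11
ADD R2, 4 → R2=8+4=12
ADD R5, 1 → R5=7+1=8
CMP R5, 12  (cmp 8,12)
JLT L0: taken
XOR R0, 3 → R0=(-11)^3=-10
ADD R0, 7 → R0=(-10)+7=-3
LOAD R0, [R2] → R0=M[12]=29
SUB R0, 10 → R0=29-10=19
ADD R2, 4 → R2=12+4=16
ADD R5, 1 → R5=8+1=9
CMP R5, 12  (cmp 9,12)
JLT L0: taken
XOR R0, 3 → R0=19^3=16
ADD R0, 7 → R0=16+7=23
LOAD R0, [R2] → R0=M[16]=27
SUB R0, 10 → R0=27-10=17
ADD R2, 4 → R2=16+4=20
ADD R5, 1 → R5=9+1=10
CMP R5, 12  (cmp 10,12)
JLT L0: taken
XOR R0, 3 → R0=17^3=18
ADD R0, 7 → R0=18+7=25
LOAD R0, [R2] → R0=M[20]=6
SUB R0, 10 → R0=6-10=-4
ADD R2, 4 → R2=20+4=24
ADD R5, 1 → R5=10+1=11
CMP R5, 12  (cmp 11,12)
JLT L0: taken
XOR R0, 3 → R0=(-4)^3=-1
ADD R0, 7 → R0=(-1)+7=6
LOAD R0, [R2] → R0=M[24]=-1
SUB R0, 10 → R0=(-1)-10=-11
ADD R2, 4 → R2=24+4=28
ADD R5, 1 → R5=11+1=12
CMP R5, 12  (cmp 12,12)
JLT L0: not taken
STORE R0, [20] → M[20]=-11
halt.
Total executed instructions: 61.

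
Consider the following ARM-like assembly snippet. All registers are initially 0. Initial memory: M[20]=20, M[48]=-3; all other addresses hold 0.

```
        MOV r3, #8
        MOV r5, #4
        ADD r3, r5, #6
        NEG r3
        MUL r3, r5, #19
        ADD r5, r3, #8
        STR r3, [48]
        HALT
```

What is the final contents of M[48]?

76

r3=8
r5=4
r3=4+6=10
r3=-(10)=-10
r3=4*19=76
r5=76+8=84
STR r3, [48] → M[48]=76
halt.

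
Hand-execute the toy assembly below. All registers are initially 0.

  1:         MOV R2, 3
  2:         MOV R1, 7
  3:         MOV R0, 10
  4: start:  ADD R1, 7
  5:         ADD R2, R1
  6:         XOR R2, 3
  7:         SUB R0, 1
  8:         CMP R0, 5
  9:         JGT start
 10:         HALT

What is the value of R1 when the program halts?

R2=3
R1=7
R0=10
R1=7+7=14
R2=3+14=17
R2=17^3=18
R0=10-1=9
CMP R0, 5  (cmp 9,5)
JGT start: taken
R1=14+7=21
R2=18+21=39
R2=39^3=36
R0=9-1=8
CMP R0, 5  (cmp 8,5)
JGT start: taken
R1=21+7=28
R2=36+28=64
R2=64^3=67
R0=8-1=7
CMP R0, 5  (cmp 7,5)
JGT start: taken
R1=28+7=35
R2=67+35=102
R2=102^3=101
R0=7-1=6
CMP R0, 5  (cmp 6,5)
JGT start: taken
R1=35+7=42
R2=101+42=143
R2=143^3=140
R0=6-1=5
CMP R0, 5  (cmp 5,5)
JGT start: not taken
halt.

42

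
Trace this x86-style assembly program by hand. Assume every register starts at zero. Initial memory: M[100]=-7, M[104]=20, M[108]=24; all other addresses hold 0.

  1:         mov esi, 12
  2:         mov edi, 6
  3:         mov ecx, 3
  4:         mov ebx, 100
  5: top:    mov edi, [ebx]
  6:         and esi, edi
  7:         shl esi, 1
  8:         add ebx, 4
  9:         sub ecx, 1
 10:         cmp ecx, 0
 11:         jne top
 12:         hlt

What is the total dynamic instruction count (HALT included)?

mov esi, 12 → esi=12
mov edi, 6 → edi=6
mov ecx, 3 → ecx=3
mov ebx, 100 → ebx=100
mov edi, [ebx] → edi=M[100]=-7
and esi, edi → esi=12&(-7)=8
shl esi, 1 → esi=8<<1=16
add ebx, 4 → ebx=100+4=104
sub ecx, 1 → ecx=3-1=2
cmp ecx, 0  (cmp 2,0)
jne top: taken
mov edi, [ebx] → edi=M[104]=20
and esi, edi → esi=16&20=16
shl esi, 1 → esi=16<<1=32
add ebx, 4 → ebx=104+4=108
sub ecx, 1 → ecx=2-1=1
cmp ecx, 0  (cmp 1,0)
jne top: taken
mov edi, [ebx] → edi=M[108]=24
and esi, edi → esi=32&24=0
shl esi, 1 → esi=0<<1=0
add ebx, 4 → ebx=108+4=112
sub ecx, 1 → ecx=1-1=0
cmp ecx, 0  (cmp 0,0)
jne top: not taken
halt.
Total executed instructions: 26.

26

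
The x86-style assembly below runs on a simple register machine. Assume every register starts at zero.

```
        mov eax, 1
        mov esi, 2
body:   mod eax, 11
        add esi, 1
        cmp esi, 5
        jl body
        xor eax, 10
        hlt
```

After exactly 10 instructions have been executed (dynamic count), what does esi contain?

4

mov eax, 1 → eax=1
mov esi, 2 → esi=2
mod eax, 11 → eax=1%11=1
add esi, 1 → esi=2+1=3
cmp esi, 5  (cmp 3,5)
jl body: taken
mod eax, 11 → eax=1%11=1
add esi, 1 → esi=3+1=4
cmp esi, 5  (cmp 4,5)
jl body: taken
After step 10: esi = 4.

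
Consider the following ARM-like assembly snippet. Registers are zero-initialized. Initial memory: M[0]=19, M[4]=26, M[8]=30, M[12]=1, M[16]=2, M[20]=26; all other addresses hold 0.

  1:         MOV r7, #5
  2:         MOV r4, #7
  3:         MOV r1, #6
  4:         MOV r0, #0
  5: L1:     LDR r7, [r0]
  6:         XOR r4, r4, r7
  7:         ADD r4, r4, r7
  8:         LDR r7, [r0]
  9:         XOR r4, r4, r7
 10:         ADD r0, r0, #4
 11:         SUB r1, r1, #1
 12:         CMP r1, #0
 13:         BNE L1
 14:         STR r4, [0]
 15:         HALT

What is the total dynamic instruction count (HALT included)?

after MOV r7, #5: r7=5
after MOV r4, #7: r4=7
after MOV r1, #6: r1=6
after MOV r0, #0: r0=0
after LDR r7, [r0]: r7=M[0]=19
after XOR r4, r4, r7: r4=7^19=20
after ADD r4, r4, r7: r4=20+19=39
after LDR r7, [r0]: r7=M[0]=19
after XOR r4, r4, r7: r4=39^19=52
after ADD r0, r0, #4: r0=0+4=4
after SUB r1, r1, #1: r1=6-1=5
CMP r1, #0  (cmp 5,0)
BNE L1: taken
after LDR r7, [r0]: r7=M[4]=26
after XOR r4, r4, r7: r4=52^26=46
after ADD r4, r4, r7: r4=46+26=72
after LDR r7, [r0]: r7=M[4]=26
after XOR r4, r4, r7: r4=72^26=82
after ADD r0, r0, #4: r0=4+4=8
after SUB r1, r1, #1: r1=5-1=4
CMP r1, #0  (cmp 4,0)
BNE L1: taken
after LDR r7, [r0]: r7=M[8]=30
after XOR r4, r4, r7: r4=82^30=76
after ADD r4, r4, r7: r4=76+30=106
after LDR r7, [r0]: r7=M[8]=30
after XOR r4, r4, r7: r4=106^30=116
after ADD r0, r0, #4: r0=8+4=12
after SUB r1, r1, #1: r1=4-1=3
CMP r1, #0  (cmp 3,0)
BNE L1: taken
after LDR r7, [r0]: r7=M[12]=1
after XOR r4, r4, r7: r4=116^1=117
after ADD r4, r4, r7: r4=117+1=118
after LDR r7, [r0]: r7=M[12]=1
after XOR r4, r4, r7: r4=118^1=119
after ADD r0, r0, #4: r0=12+4=16
after SUB r1, r1, #1: r1=3-1=2
CMP r1, #0  (cmp 2,0)
BNE L1: taken
after LDR r7, [r0]: r7=M[16]=2
after XOR r4, r4, r7: r4=119^2=117
after ADD r4, r4, r7: r4=117+2=119
after LDR r7, [r0]: r7=M[16]=2
after XOR r4, r4, r7: r4=119^2=117
after ADD r0, r0, #4: r0=16+4=20
after SUB r1, r1, #1: r1=2-1=1
CMP r1, #0  (cmp 1,0)
BNE L1: taken
after LDR r7, [r0]: r7=M[20]=26
after XOR r4, r4, r7: r4=117^26=111
after ADD r4, r4, r7: r4=111+26=137
after LDR r7, [r0]: r7=M[20]=26
after XOR r4, r4, r7: r4=137^26=147
after ADD r0, r0, #4: r0=20+4=24
after SUB r1, r1, #1: r1=1-1=0
CMP r1, #0  (cmp 0,0)
BNE L1: not taken
STR r4, [0] → M[0]=147
halt.
Total executed instructions: 60.

60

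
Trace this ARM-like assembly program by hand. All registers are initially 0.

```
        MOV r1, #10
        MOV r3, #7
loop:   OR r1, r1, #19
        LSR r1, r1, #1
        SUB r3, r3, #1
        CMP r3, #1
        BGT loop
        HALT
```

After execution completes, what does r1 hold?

15

r1=10
r3=7
r1=10|19=27
r1=27>>1=13
r3=7-1=6
CMP r3, #1  (cmp 6,1)
BGT loop: taken
r1=13|19=31
r1=31>>1=15
r3=6-1=5
CMP r3, #1  (cmp 5,1)
BGT loop: taken
r1=15|19=31
r1=31>>1=15
r3=5-1=4
CMP r3, #1  (cmp 4,1)
BGT loop: taken
r1=15|19=31
r1=31>>1=15
r3=4-1=3
CMP r3, #1  (cmp 3,1)
BGT loop: taken
r1=15|19=31
r1=31>>1=15
r3=3-1=2
CMP r3, #1  (cmp 2,1)
BGT loop: taken
r1=15|19=31
r1=31>>1=15
r3=2-1=1
CMP r3, #1  (cmp 1,1)
BGT loop: not taken
halt.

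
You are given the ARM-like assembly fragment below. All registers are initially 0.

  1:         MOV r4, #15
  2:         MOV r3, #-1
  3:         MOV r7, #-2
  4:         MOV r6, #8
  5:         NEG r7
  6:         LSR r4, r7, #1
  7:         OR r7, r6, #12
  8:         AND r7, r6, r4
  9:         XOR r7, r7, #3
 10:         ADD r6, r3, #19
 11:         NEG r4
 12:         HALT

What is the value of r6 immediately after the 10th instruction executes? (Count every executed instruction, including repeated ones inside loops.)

18

r4=15
r3=-1
r7=-2
r6=8
r7=-(-2)=2
r4=2>>1=1
r7=8|12=12
r7=8&1=0
r7=0^3=3
r6=(-1)+19=18
After step 10: r6 = 18.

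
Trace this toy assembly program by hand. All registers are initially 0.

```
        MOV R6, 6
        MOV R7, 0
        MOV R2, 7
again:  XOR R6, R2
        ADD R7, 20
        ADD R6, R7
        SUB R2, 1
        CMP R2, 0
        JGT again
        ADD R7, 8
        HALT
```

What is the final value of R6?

after MOV R6, 6: R6=6
after MOV R7, 0: R7=0
after MOV R2, 7: R2=7
after XOR R6, R2: R6=6^7=1
after ADD R7, 20: R7=0+20=20
after ADD R6, R7: R6=1+20=21
after SUB R2, 1: R2=7-1=6
CMP R2, 0  (cmp 6,0)
JGT again: taken
after XOR R6, R2: R6=21^6=19
after ADD R7, 20: R7=20+20=40
after ADD R6, R7: R6=19+40=59
after SUB R2, 1: R2=6-1=5
CMP R2, 0  (cmp 5,0)
JGT again: taken
after XOR R6, R2: R6=59^5=62
after ADD R7, 20: R7=40+20=60
after ADD R6, R7: R6=62+60=122
after SUB R2, 1: R2=5-1=4
CMP R2, 0  (cmp 4,0)
JGT again: taken
after XOR R6, R2: R6=122^4=126
after ADD R7, 20: R7=60+20=80
after ADD R6, R7: R6=126+80=206
after SUB R2, 1: R2=4-1=3
CMP R2, 0  (cmp 3,0)
JGT again: taken
after XOR R6, R2: R6=206^3=205
after ADD R7, 20: R7=80+20=100
after ADD R6, R7: R6=205+100=305
after SUB R2, 1: R2=3-1=2
CMP R2, 0  (cmp 2,0)
JGT again: taken
after XOR R6, R2: R6=305^2=307
after ADD R7, 20: R7=100+20=120
after ADD R6, R7: R6=307+120=427
after SUB R2, 1: R2=2-1=1
CMP R2, 0  (cmp 1,0)
JGT again: taken
after XOR R6, R2: R6=427^1=426
after ADD R7, 20: R7=120+20=140
after ADD R6, R7: R6=426+140=566
after SUB R2, 1: R2=1-1=0
CMP R2, 0  (cmp 0,0)
JGT again: not taken
after ADD R7, 8: R7=140+8=148
halt.

566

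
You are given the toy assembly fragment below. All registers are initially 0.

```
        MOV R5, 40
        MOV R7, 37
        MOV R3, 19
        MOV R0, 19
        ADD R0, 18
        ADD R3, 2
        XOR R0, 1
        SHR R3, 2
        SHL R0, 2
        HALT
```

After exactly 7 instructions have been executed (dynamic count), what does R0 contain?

R5=40
R7=37
R3=19
R0=19
R0=19+18=37
R3=19+2=21
R0=37^1=36
After step 7: R0 = 36.

36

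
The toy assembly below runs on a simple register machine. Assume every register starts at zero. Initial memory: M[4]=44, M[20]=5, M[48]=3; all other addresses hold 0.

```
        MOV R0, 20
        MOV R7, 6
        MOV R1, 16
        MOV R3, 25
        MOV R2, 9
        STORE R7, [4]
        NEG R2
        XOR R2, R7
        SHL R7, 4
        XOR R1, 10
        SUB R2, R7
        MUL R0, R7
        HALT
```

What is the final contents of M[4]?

after MOV R0, 20: R0=20
after MOV R7, 6: R7=6
after MOV R1, 16: R1=16
after MOV R3, 25: R3=25
after MOV R2, 9: R2=9
STORE R7, [4] → M[4]=6
after NEG R2: R2=-(9)=-9
after XOR R2, R7: R2=(-9)^6=-15
after SHL R7, 4: R7=6<<4=96
after XOR R1, 10: R1=16^10=26
after SUB R2, R7: R2=(-15)-96=-111
after MUL R0, R7: R0=20*96=1920
halt.

6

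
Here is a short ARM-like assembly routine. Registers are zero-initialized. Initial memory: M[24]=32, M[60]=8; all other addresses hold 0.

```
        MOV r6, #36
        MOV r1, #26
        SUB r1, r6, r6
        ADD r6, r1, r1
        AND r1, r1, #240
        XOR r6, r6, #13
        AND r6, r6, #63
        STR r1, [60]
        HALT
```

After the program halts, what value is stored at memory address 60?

r6=36
r1=26
r1=36-36=0
r6=0+0=0
r1=0&240=0
r6=0^13=13
r6=13&63=13
STR r1, [60] → M[60]=0
halt.

0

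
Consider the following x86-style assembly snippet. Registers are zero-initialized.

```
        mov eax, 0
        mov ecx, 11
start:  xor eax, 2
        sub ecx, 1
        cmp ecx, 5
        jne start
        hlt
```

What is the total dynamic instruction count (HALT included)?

27

eax=0
ecx=11
eax=0^2=2
ecx=11-1=10
cmp ecx, 5  (cmp 10,5)
jne start: taken
eax=2^2=0
ecx=10-1=9
cmp ecx, 5  (cmp 9,5)
jne start: taken
eax=0^2=2
ecx=9-1=8
cmp ecx, 5  (cmp 8,5)
jne start: taken
eax=2^2=0
ecx=8-1=7
cmp ecx, 5  (cmp 7,5)
jne start: taken
eax=0^2=2
ecx=7-1=6
cmp ecx, 5  (cmp 6,5)
jne start: taken
eax=2^2=0
ecx=6-1=5
cmp ecx, 5  (cmp 5,5)
jne start: not taken
halt.
Total executed instructions: 27.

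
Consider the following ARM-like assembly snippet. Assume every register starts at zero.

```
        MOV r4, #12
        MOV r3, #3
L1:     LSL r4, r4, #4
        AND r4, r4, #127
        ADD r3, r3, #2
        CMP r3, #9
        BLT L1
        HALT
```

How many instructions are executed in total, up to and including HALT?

18

r4=12
r3=3
r4=12<<4=192
r4=192&127=64
r3=3+2=5
CMP r3, #9  (cmp 5,9)
BLT L1: taken
r4=64<<4=1024
r4=1024&127=0
r3=5+2=7
CMP r3, #9  (cmp 7,9)
BLT L1: taken
r4=0<<4=0
r4=0&127=0
r3=7+2=9
CMP r3, #9  (cmp 9,9)
BLT L1: not taken
halt.
Total executed instructions: 18.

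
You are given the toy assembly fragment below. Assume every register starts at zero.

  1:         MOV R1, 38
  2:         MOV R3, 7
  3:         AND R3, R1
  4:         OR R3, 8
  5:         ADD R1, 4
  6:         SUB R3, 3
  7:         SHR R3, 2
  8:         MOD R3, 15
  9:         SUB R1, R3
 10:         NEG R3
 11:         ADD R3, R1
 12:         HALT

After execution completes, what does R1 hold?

40

MOV R1, 38 → R1=38
MOV R3, 7 → R3=7
AND R3, R1 → R3=7&38=6
OR R3, 8 → R3=6|8=14
ADD R1, 4 → R1=38+4=42
SUB R3, 3 → R3=14-3=11
SHR R3, 2 → R3=11>>2=2
MOD R3, 15 → R3=2%15=2
SUB R1, R3 → R1=42-2=40
NEG R3 → R3=-(2)=-2
ADD R3, R1 → R3=(-2)+40=38
halt.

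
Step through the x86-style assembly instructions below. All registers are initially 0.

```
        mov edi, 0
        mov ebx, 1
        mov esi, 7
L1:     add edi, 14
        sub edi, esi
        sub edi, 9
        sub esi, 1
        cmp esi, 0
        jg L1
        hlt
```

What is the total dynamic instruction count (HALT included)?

mov edi, 0 → edi=0
mov ebx, 1 → ebx=1
mov esi, 7 → esi=7
add edi, 14 → edi=0+14=14
sub edi, esi → edi=14-7=7
sub edi, 9 → edi=7-9=-2
sub esi, 1 → esi=7-1=6
cmp esi, 0  (cmp 6,0)
jg L1: taken
add edi, 14 → edi=(-2)+14=12
sub edi, esi → edi=12-6=6
sub edi, 9 → edi=6-9=-3
sub esi, 1 → esi=6-1=5
cmp esi, 0  (cmp 5,0)
jg L1: taken
add edi, 14 → edi=(-3)+14=11
sub edi, esi → edi=11-5=6
sub edi, 9 → edi=6-9=-3
sub esi, 1 → esi=5-1=4
cmp esi, 0  (cmp 4,0)
jg L1: taken
add edi, 14 → edi=(-3)+14=11
sub edi, esi → edi=11-4=7
sub edi, 9 → edi=7-9=-2
sub esi, 1 → esi=4-1=3
cmp esi, 0  (cmp 3,0)
jg L1: taken
add edi, 14 → edi=(-2)+14=12
sub edi, esi → edi=12-3=9
sub edi, 9 → edi=9-9=0
sub esi, 1 → esi=3-1=2
cmp esi, 0  (cmp 2,0)
jg L1: taken
add edi, 14 → edi=0+14=14
sub edi, esi → edi=14-2=12
sub edi, 9 → edi=12-9=3
sub esi, 1 → esi=2-1=1
cmp esi, 0  (cmp 1,0)
jg L1: taken
add edi, 14 → edi=3+14=17
sub edi, esi → edi=17-1=16
sub edi, 9 → edi=16-9=7
sub esi, 1 → esi=1-1=0
cmp esi, 0  (cmp 0,0)
jg L1: not taken
halt.
Total executed instructions: 46.

46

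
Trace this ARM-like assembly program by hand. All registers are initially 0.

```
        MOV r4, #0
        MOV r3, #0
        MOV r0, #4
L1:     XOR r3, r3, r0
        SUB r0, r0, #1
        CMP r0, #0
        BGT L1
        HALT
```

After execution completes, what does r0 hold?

0

MOV r4, #0 → r4=0
MOV r3, #0 → r3=0
MOV r0, #4 → r0=4
XOR r3, r3, r0 → r3=0^4=4
SUB r0, r0, #1 → r0=4-1=3
CMP r0, #0  (cmp 3,0)
BGT L1: taken
XOR r3, r3, r0 → r3=4^3=7
SUB r0, r0, #1 → r0=3-1=2
CMP r0, #0  (cmp 2,0)
BGT L1: taken
XOR r3, r3, r0 → r3=7^2=5
SUB r0, r0, #1 → r0=2-1=1
CMP r0, #0  (cmp 1,0)
BGT L1: taken
XOR r3, r3, r0 → r3=5^1=4
SUB r0, r0, #1 → r0=1-1=0
CMP r0, #0  (cmp 0,0)
BGT L1: not taken
halt.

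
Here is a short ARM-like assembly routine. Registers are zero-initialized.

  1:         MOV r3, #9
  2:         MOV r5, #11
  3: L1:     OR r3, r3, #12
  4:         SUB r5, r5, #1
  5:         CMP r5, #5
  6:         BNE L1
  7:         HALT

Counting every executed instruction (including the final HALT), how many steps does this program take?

MOV r3, #9 → r3=9
MOV r5, #11 → r5=11
OR r3, r3, #12 → r3=9|12=13
SUB r5, r5, #1 → r5=11-1=10
CMP r5, #5  (cmp 10,5)
BNE L1: taken
OR r3, r3, #12 → r3=13|12=13
SUB r5, r5, #1 → r5=10-1=9
CMP r5, #5  (cmp 9,5)
BNE L1: taken
OR r3, r3, #12 → r3=13|12=13
SUB r5, r5, #1 → r5=9-1=8
CMP r5, #5  (cmp 8,5)
BNE L1: taken
OR r3, r3, #12 → r3=13|12=13
SUB r5, r5, #1 → r5=8-1=7
CMP r5, #5  (cmp 7,5)
BNE L1: taken
OR r3, r3, #12 → r3=13|12=13
SUB r5, r5, #1 → r5=7-1=6
CMP r5, #5  (cmp 6,5)
BNE L1: taken
OR r3, r3, #12 → r3=13|12=13
SUB r5, r5, #1 → r5=6-1=5
CMP r5, #5  (cmp 5,5)
BNE L1: not taken
halt.
Total executed instructions: 27.

27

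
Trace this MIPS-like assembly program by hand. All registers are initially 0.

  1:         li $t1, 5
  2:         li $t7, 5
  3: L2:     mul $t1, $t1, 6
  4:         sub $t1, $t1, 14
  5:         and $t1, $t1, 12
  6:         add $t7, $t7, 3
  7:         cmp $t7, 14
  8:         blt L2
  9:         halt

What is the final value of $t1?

0

$t1=5
$t7=5
$t1=5*6=30
$t1=30-14=16
$t1=16&12=0
$t7=5+3=8
cmp $t7, 14  (cmp 8,14)
blt L2: taken
$t1=0*6=0
$t1=0-14=-14
$t1=(-14)&12=0
$t7=8+3=11
cmp $t7, 14  (cmp 11,14)
blt L2: taken
$t1=0*6=0
$t1=0-14=-14
$t1=(-14)&12=0
$t7=11+3=14
cmp $t7, 14  (cmp 14,14)
blt L2: not taken
halt.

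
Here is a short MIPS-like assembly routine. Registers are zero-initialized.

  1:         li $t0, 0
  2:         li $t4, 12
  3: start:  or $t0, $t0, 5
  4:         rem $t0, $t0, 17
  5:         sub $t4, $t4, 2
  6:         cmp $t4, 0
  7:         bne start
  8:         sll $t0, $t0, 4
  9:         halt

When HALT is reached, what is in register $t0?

li $t0, 0 → $t0=0
li $t4, 12 → $t4=12
or $t0, $t0, 5 → $t0=0|5=5
rem $t0, $t0, 17 → $t0=5%17=5
sub $t4, $t4, 2 → $t4=12-2=10
cmp $t4, 0  (cmp 10,0)
bne start: taken
or $t0, $t0, 5 → $t0=5|5=5
rem $t0, $t0, 17 → $t0=5%17=5
sub $t4, $t4, 2 → $t4=10-2=8
cmp $t4, 0  (cmp 8,0)
bne start: taken
or $t0, $t0, 5 → $t0=5|5=5
rem $t0, $t0, 17 → $t0=5%17=5
sub $t4, $t4, 2 → $t4=8-2=6
cmp $t4, 0  (cmp 6,0)
bne start: taken
or $t0, $t0, 5 → $t0=5|5=5
rem $t0, $t0, 17 → $t0=5%17=5
sub $t4, $t4, 2 → $t4=6-2=4
cmp $t4, 0  (cmp 4,0)
bne start: taken
or $t0, $t0, 5 → $t0=5|5=5
rem $t0, $t0, 17 → $t0=5%17=5
sub $t4, $t4, 2 → $t4=4-2=2
cmp $t4, 0  (cmp 2,0)
bne start: taken
or $t0, $t0, 5 → $t0=5|5=5
rem $t0, $t0, 17 → $t0=5%17=5
sub $t4, $t4, 2 → $t4=2-2=0
cmp $t4, 0  (cmp 0,0)
bne start: not taken
sll $t0, $t0, 4 → $t0=5<<4=80
halt.

80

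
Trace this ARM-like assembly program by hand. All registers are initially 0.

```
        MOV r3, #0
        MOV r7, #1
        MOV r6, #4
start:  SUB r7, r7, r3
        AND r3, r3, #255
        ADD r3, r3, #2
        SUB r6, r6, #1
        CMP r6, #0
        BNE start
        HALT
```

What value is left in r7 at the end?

-11

after MOV r3, #0: r3=0
after MOV r7, #1: r7=1
after MOV r6, #4: r6=4
after SUB r7, r7, r3: r7=1-0=1
after AND r3, r3, #255: r3=0&255=0
after ADD r3, r3, #2: r3=0+2=2
after SUB r6, r6, #1: r6=4-1=3
CMP r6, #0  (cmp 3,0)
BNE start: taken
after SUB r7, r7, r3: r7=1-2=-1
after AND r3, r3, #255: r3=2&255=2
after ADD r3, r3, #2: r3=2+2=4
after SUB r6, r6, #1: r6=3-1=2
CMP r6, #0  (cmp 2,0)
BNE start: taken
after SUB r7, r7, r3: r7=(-1)-4=-5
after AND r3, r3, #255: r3=4&255=4
after ADD r3, r3, #2: r3=4+2=6
after SUB r6, r6, #1: r6=2-1=1
CMP r6, #0  (cmp 1,0)
BNE start: taken
after SUB r7, r7, r3: r7=(-5)-6=-11
after AND r3, r3, #255: r3=6&255=6
after ADD r3, r3, #2: r3=6+2=8
after SUB r6, r6, #1: r6=1-1=0
CMP r6, #0  (cmp 0,0)
BNE start: not taken
halt.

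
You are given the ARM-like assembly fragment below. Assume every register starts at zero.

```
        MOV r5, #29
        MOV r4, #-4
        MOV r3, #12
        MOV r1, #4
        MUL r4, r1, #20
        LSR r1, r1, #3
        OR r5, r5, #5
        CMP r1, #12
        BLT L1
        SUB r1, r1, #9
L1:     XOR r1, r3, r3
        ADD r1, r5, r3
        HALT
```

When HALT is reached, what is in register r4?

after MOV r5, #29: r5=29
after MOV r4, #-4: r4=-4
after MOV r3, #12: r3=12
after MOV r1, #4: r1=4
after MUL r4, r1, #20: r4=4*20=80
after LSR r1, r1, #3: r1=4>>3=0
after OR r5, r5, #5: r5=29|5=29
CMP r1, #12  (cmp 0,12)
BLT L1: taken
after XOR r1, r3, r3: r1=12^12=0
after ADD r1, r5, r3: r1=29+12=41
halt.

80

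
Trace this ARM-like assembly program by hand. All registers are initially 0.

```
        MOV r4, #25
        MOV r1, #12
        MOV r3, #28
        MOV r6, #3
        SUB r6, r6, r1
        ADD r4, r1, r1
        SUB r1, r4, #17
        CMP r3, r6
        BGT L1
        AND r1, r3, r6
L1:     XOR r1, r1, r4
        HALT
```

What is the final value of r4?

24

MOV r4, #25 → r4=25
MOV r1, #12 → r1=12
MOV r3, #28 → r3=28
MOV r6, #3 → r6=3
SUB r6, r6, r1 → r6=3-12=-9
ADD r4, r1, r1 → r4=12+12=24
SUB r1, r4, #17 → r1=24-17=7
CMP r3, r6  (cmp 28,-9)
BGT L1: taken
XOR r1, r1, r4 → r1=7^24=31
halt.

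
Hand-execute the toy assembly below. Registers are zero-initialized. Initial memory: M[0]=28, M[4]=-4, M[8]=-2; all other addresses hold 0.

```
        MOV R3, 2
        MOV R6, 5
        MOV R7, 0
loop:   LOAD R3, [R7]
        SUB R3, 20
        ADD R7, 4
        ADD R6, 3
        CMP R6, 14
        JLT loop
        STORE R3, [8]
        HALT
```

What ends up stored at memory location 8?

-22

MOV R3, 2 → R3=2
MOV R6, 5 → R6=5
MOV R7, 0 → R7=0
LOAD R3, [R7] → R3=M[0]=28
SUB R3, 20 → R3=28-20=8
ADD R7, 4 → R7=0+4=4
ADD R6, 3 → R6=5+3=8
CMP R6, 14  (cmp 8,14)
JLT loop: taken
LOAD R3, [R7] → R3=M[4]=-4
SUB R3, 20 → R3=(-4)-20=-24
ADD R7, 4 → R7=4+4=8
ADD R6, 3 → R6=8+3=11
CMP R6, 14  (cmp 11,14)
JLT loop: taken
LOAD R3, [R7] → R3=M[8]=-2
SUB R3, 20 → R3=(-2)-20=-22
ADD R7, 4 → R7=8+4=12
ADD R6, 3 → R6=11+3=14
CMP R6, 14  (cmp 14,14)
JLT loop: not taken
STORE R3, [8] → M[8]=-22
halt.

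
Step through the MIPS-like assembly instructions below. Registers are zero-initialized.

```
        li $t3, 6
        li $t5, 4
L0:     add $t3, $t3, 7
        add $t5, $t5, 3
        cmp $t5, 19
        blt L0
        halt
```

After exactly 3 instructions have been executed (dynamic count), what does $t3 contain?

13

li $t3, 6 → $t3=6
li $t5, 4 → $t5=4
add $t3, $t3, 7 → $t3=6+7=13
After step 3: $t3 = 13.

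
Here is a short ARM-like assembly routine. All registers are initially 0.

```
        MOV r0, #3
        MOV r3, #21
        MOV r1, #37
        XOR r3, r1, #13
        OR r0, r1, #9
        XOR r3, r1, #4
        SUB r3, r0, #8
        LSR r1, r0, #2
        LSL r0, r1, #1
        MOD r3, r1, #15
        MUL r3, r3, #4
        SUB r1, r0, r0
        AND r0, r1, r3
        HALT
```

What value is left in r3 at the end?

44

MOV r0, #3 → r0=3
MOV r3, #21 → r3=21
MOV r1, #37 → r1=37
XOR r3, r1, #13 → r3=37^13=40
OR r0, r1, #9 → r0=37|9=45
XOR r3, r1, #4 → r3=37^4=33
SUB r3, r0, #8 → r3=45-8=37
LSR r1, r0, #2 → r1=45>>2=11
LSL r0, r1, #1 → r0=11<<1=22
MOD r3, r1, #15 → r3=11%15=11
MUL r3, r3, #4 → r3=11*4=44
SUB r1, r0, r0 → r1=22-22=0
AND r0, r1, r3 → r0=0&44=0
halt.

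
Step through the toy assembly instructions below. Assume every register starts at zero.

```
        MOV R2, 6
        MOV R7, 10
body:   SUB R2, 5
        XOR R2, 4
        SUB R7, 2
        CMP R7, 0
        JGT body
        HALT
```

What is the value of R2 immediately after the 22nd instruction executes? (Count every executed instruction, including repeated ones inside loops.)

after MOV R2, 6: R2=6
after MOV R7, 10: R7=10
after SUB R2, 5: R2=6-5=1
after XOR R2, 4: R2=1^4=5
after SUB R7, 2: R7=10-2=8
CMP R7, 0  (cmp 8,0)
JGT body: taken
after SUB R2, 5: R2=5-5=0
after XOR R2, 4: R2=0^4=4
after SUB R7, 2: R7=8-2=6
CMP R7, 0  (cmp 6,0)
JGT body: taken
after SUB R2, 5: R2=4-5=-1
after XOR R2, 4: R2=(-1)^4=-5
after SUB R7, 2: R7=6-2=4
CMP R7, 0  (cmp 4,0)
JGT body: taken
after SUB R2, 5: R2=(-5)-5=-10
after XOR R2, 4: R2=(-10)^4=-14
after SUB R7, 2: R7=4-2=2
CMP R7, 0  (cmp 2,0)
JGT body: taken
After step 22: R2 = -14.

-14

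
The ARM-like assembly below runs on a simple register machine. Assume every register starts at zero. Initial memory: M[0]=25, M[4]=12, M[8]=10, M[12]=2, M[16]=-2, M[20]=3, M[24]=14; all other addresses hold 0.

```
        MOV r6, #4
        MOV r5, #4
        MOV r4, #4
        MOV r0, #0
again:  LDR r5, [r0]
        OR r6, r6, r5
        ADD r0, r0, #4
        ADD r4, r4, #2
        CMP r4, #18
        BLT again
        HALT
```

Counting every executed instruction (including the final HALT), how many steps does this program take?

47

after MOV r6, #4: r6=4
after MOV r5, #4: r5=4
after MOV r4, #4: r4=4
after MOV r0, #0: r0=0
after LDR r5, [r0]: r5=M[0]=25
after OR r6, r6, r5: r6=4|25=29
after ADD r0, r0, #4: r0=0+4=4
after ADD r4, r4, #2: r4=4+2=6
CMP r4, #18  (cmp 6,18)
BLT again: taken
after LDR r5, [r0]: r5=M[4]=12
after OR r6, r6, r5: r6=29|12=29
after ADD r0, r0, #4: r0=4+4=8
after ADD r4, r4, #2: r4=6+2=8
CMP r4, #18  (cmp 8,18)
BLT again: taken
after LDR r5, [r0]: r5=M[8]=10
after OR r6, r6, r5: r6=29|10=31
after ADD r0, r0, #4: r0=8+4=12
after ADD r4, r4, #2: r4=8+2=10
CMP r4, #18  (cmp 10,18)
BLT again: taken
after LDR r5, [r0]: r5=M[12]=2
after OR r6, r6, r5: r6=31|2=31
after ADD r0, r0, #4: r0=12+4=16
after ADD r4, r4, #2: r4=10+2=12
CMP r4, #18  (cmp 12,18)
BLT again: taken
after LDR r5, [r0]: r5=M[16]=-2
after OR r6, r6, r5: r6=31|(-2)=-1
after ADD r0, r0, #4: r0=16+4=20
after ADD r4, r4, #2: r4=12+2=14
CMP r4, #18  (cmp 14,18)
BLT again: taken
after LDR r5, [r0]: r5=M[20]=3
after OR r6, r6, r5: r6=(-1)|3=-1
after ADD r0, r0, #4: r0=20+4=24
after ADD r4, r4, #2: r4=14+2=16
CMP r4, #18  (cmp 16,18)
BLT again: taken
after LDR r5, [r0]: r5=M[24]=14
after OR r6, r6, r5: r6=(-1)|14=-1
after ADD r0, r0, #4: r0=24+4=28
after ADD r4, r4, #2: r4=16+2=18
CMP r4, #18  (cmp 18,18)
BLT again: not taken
halt.
Total executed instructions: 47.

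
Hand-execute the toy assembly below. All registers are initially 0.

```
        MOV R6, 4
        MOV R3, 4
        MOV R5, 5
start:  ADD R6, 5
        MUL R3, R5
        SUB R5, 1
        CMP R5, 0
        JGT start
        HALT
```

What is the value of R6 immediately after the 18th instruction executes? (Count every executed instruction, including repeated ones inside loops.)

after MOV R6, 4: R6=4
after MOV R3, 4: R3=4
after MOV R5, 5: R5=5
after ADD R6, 5: R6=4+5=9
after MUL R3, R5: R3=4*5=20
after SUB R5, 1: R5=5-1=4
CMP R5, 0  (cmp 4,0)
JGT start: taken
after ADD R6, 5: R6=9+5=14
after MUL R3, R5: R3=20*4=80
after SUB R5, 1: R5=4-1=3
CMP R5, 0  (cmp 3,0)
JGT start: taken
after ADD R6, 5: R6=14+5=19
after MUL R3, R5: R3=80*3=240
after SUB R5, 1: R5=3-1=2
CMP R5, 0  (cmp 2,0)
JGT start: taken
After step 18: R6 = 19.

19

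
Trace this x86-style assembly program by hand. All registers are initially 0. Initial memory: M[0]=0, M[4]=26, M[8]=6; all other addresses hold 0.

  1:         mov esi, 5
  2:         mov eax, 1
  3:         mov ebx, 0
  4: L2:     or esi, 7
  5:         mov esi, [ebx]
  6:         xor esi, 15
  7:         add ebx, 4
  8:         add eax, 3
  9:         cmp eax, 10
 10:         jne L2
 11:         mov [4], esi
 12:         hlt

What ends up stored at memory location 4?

after mov esi, 5: esi=5
after mov eax, 1: eax=1
after mov ebx, 0: ebx=0
after or esi, 7: esi=5|7=7
after mov esi, [ebx]: esi=M[0]=0
after xor esi, 15: esi=0^15=15
after add ebx, 4: ebx=0+4=4
after add eax, 3: eax=1+3=4
cmp eax, 10  (cmp 4,10)
jne L2: taken
after or esi, 7: esi=15|7=15
after mov esi, [ebx]: esi=M[4]=26
after xor esi, 15: esi=26^15=21
after add ebx, 4: ebx=4+4=8
after add eax, 3: eax=4+3=7
cmp eax, 10  (cmp 7,10)
jne L2: taken
after or esi, 7: esi=21|7=23
after mov esi, [ebx]: esi=M[8]=6
after xor esi, 15: esi=6^15=9
after add ebx, 4: ebx=8+4=12
after add eax, 3: eax=7+3=10
cmp eax, 10  (cmp 10,10)
jne L2: not taken
mov [4], esi → M[4]=9
halt.

9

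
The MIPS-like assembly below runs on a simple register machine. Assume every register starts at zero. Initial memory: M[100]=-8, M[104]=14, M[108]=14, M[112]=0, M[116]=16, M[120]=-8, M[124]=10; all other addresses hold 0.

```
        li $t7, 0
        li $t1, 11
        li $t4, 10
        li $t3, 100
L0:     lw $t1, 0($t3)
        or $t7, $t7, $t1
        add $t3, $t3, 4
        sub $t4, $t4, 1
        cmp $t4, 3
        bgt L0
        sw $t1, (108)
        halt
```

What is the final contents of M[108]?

$t7=0
$t1=11
$t4=10
$t3=100
$t1=M[100]=-8
$t7=0|(-8)=-8
$t3=100+4=104
$t4=10-1=9
cmp $t4, 3  (cmp 9,3)
bgt L0: taken
$t1=M[104]=14
$t7=(-8)|14=-2
$t3=104+4=108
$t4=9-1=8
cmp $t4, 3  (cmp 8,3)
bgt L0: taken
$t1=M[108]=14
$t7=(-2)|14=-2
$t3=108+4=112
$t4=8-1=7
cmp $t4, 3  (cmp 7,3)
bgt L0: taken
$t1=M[112]=0
$t7=(-2)|0=-2
$t3=112+4=116
$t4=7-1=6
cmp $t4, 3  (cmp 6,3)
bgt L0: taken
$t1=M[116]=16
$t7=(-2)|16=-2
$t3=116+4=120
$t4=6-1=5
cmp $t4, 3  (cmp 5,3)
bgt L0: taken
$t1=M[120]=-8
$t7=(-2)|(-8)=-2
$t3=120+4=124
$t4=5-1=4
cmp $t4, 3  (cmp 4,3)
bgt L0: taken
$t1=M[124]=10
$t7=(-2)|10=-2
$t3=124+4=128
$t4=4-1=3
cmp $t4, 3  (cmp 3,3)
bgt L0: not taken
sw $t1, (108) → M[108]=10
halt.

10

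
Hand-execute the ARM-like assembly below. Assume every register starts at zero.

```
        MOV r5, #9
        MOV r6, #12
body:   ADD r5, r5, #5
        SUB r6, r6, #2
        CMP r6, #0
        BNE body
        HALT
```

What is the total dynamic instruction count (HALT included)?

r5=9
r6=12
r5=9+5=14
r6=12-2=10
CMP r6, #0  (cmp 10,0)
BNE body: taken
r5=14+5=19
r6=10-2=8
CMP r6, #0  (cmp 8,0)
BNE body: taken
r5=19+5=24
r6=8-2=6
CMP r6, #0  (cmp 6,0)
BNE body: taken
r5=24+5=29
r6=6-2=4
CMP r6, #0  (cmp 4,0)
BNE body: taken
r5=29+5=34
r6=4-2=2
CMP r6, #0  (cmp 2,0)
BNE body: taken
r5=34+5=39
r6=2-2=0
CMP r6, #0  (cmp 0,0)
BNE body: not taken
halt.
Total executed instructions: 27.

27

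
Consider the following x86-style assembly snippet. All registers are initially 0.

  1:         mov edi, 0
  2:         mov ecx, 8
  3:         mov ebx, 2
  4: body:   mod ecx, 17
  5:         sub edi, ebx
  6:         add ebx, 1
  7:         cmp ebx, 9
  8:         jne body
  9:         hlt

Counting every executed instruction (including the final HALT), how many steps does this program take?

mov edi, 0 → edi=0
mov ecx, 8 → ecx=8
mov ebx, 2 → ebx=2
mod ecx, 17 → ecx=8%17=8
sub edi, ebx → edi=0-2=-2
add ebx, 1 → ebx=2+1=3
cmp ebx, 9  (cmp 3,9)
jne body: taken
mod ecx, 17 → ecx=8%17=8
sub edi, ebx → edi=(-2)-3=-5
add ebx, 1 → ebx=3+1=4
cmp ebx, 9  (cmp 4,9)
jne body: taken
mod ecx, 17 → ecx=8%17=8
sub edi, ebx → edi=(-5)-4=-9
add ebx, 1 → ebx=4+1=5
cmp ebx, 9  (cmp 5,9)
jne body: taken
mod ecx, 17 → ecx=8%17=8
sub edi, ebx → edi=(-9)-5=-14
add ebx, 1 → ebx=5+1=6
cmp ebx, 9  (cmp 6,9)
jne body: taken
mod ecx, 17 → ecx=8%17=8
sub edi, ebx → edi=(-14)-6=-20
add ebx, 1 → ebx=6+1=7
cmp ebx, 9  (cmp 7,9)
jne body: taken
mod ecx, 17 → ecx=8%17=8
sub edi, ebx → edi=(-20)-7=-27
add ebx, 1 → ebx=7+1=8
cmp ebx, 9  (cmp 8,9)
jne body: taken
mod ecx, 17 → ecx=8%17=8
sub edi, ebx → edi=(-27)-8=-35
add ebx, 1 → ebx=8+1=9
cmp ebx, 9  (cmp 9,9)
jne body: not taken
halt.
Total executed instructions: 39.

39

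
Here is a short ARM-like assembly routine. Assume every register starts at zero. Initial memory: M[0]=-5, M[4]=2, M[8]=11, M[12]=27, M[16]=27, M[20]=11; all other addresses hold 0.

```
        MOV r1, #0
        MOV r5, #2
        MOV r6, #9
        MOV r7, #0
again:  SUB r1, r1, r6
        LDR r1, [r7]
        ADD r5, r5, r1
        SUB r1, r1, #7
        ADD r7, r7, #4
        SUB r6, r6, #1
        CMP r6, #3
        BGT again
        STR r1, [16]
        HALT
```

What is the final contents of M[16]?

4

MOV r1, #0 → r1=0
MOV r5, #2 → r5=2
MOV r6, #9 → r6=9
MOV r7, #0 → r7=0
SUB r1, r1, r6 → r1=0-9=-9
LDR r1, [r7] → r1=M[0]=-5
ADD r5, r5, r1 → r5=2+(-5)=-3
SUB r1, r1, #7 → r1=(-5)-7=-12
ADD r7, r7, #4 → r7=0+4=4
SUB r6, r6, #1 → r6=9-1=8
CMP r6, #3  (cmp 8,3)
BGT again: taken
SUB r1, r1, r6 → r1=(-12)-8=-20
LDR r1, [r7] → r1=M[4]=2
ADD r5, r5, r1 → r5=(-3)+2=-1
SUB r1, r1, #7 → r1=2-7=-5
ADD r7, r7, #4 → r7=4+4=8
SUB r6, r6, #1 → r6=8-1=7
CMP r6, #3  (cmp 7,3)
BGT again: taken
SUB r1, r1, r6 → r1=(-5)-7=-12
LDR r1, [r7] → r1=M[8]=11
ADD r5, r5, r1 → r5=(-1)+11=10
SUB r1, r1, #7 → r1=11-7=4
ADD r7, r7, #4 → r7=8+4=12
SUB r6, r6, #1 → r6=7-1=6
CMP r6, #3  (cmp 6,3)
BGT again: taken
SUB r1, r1, r6 → r1=4-6=-2
LDR r1, [r7] → r1=M[12]=27
ADD r5, r5, r1 → r5=10+27=37
SUB r1, r1, #7 → r1=27-7=20
ADD r7, r7, #4 → r7=12+4=16
SUB r6, r6, #1 → r6=6-1=5
CMP r6, #3  (cmp 5,3)
BGT again: taken
SUB r1, r1, r6 → r1=20-5=15
LDR r1, [r7] → r1=M[16]=27
ADD r5, r5, r1 → r5=37+27=64
SUB r1, r1, #7 → r1=27-7=20
ADD r7, r7, #4 → r7=16+4=20
SUB r6, r6, #1 → r6=5-1=4
CMP r6, #3  (cmp 4,3)
BGT again: taken
SUB r1, r1, r6 → r1=20-4=16
LDR r1, [r7] → r1=M[20]=11
ADD r5, r5, r1 → r5=64+11=75
SUB r1, r1, #7 → r1=11-7=4
ADD r7, r7, #4 → r7=20+4=24
SUB r6, r6, #1 → r6=4-1=3
CMP r6, #3  (cmp 3,3)
BGT again: not taken
STR r1, [16] → M[16]=4
halt.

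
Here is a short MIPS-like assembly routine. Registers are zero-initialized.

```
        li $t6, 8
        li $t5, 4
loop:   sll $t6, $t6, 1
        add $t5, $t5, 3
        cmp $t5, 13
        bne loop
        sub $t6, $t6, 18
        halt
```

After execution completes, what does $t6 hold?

$t6=8
$t5=4
$t6=8<<1=16
$t5=4+3=7
cmp $t5, 13  (cmp 7,13)
bne loop: taken
$t6=16<<1=32
$t5=7+3=10
cmp $t5, 13  (cmp 10,13)
bne loop: taken
$t6=32<<1=64
$t5=10+3=13
cmp $t5, 13  (cmp 13,13)
bne loop: not taken
$t6=64-18=46
halt.

46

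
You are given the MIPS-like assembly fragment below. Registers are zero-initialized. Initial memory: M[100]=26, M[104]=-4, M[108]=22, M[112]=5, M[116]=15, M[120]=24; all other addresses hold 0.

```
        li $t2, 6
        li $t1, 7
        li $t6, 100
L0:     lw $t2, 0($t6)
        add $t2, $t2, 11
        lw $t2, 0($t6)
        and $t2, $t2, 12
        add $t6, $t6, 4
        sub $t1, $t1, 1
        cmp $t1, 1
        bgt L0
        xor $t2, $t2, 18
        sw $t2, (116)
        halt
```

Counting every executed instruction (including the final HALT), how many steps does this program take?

$t2=6
$t1=7
$t6=100
$t2=M[100]=26
$t2=26+11=37
$t2=M[100]=26
$t2=26&12=8
$t6=100+4=104
$t1=7-1=6
cmp $t1, 1  (cmp 6,1)
bgt L0: taken
$t2=M[104]=-4
$t2=(-4)+11=7
$t2=M[104]=-4
$t2=(-4)&12=12
$t6=104+4=108
$t1=6-1=5
cmp $t1, 1  (cmp 5,1)
bgt L0: taken
$t2=M[108]=22
$t2=22+11=33
$t2=M[108]=22
$t2=22&12=4
$t6=108+4=112
$t1=5-1=4
cmp $t1, 1  (cmp 4,1)
bgt L0: taken
$t2=M[112]=5
$t2=5+11=16
$t2=M[112]=5
$t2=5&12=4
$t6=112+4=116
$t1=4-1=3
cmp $t1, 1  (cmp 3,1)
bgt L0: taken
$t2=M[116]=15
$t2=15+11=26
$t2=M[116]=15
$t2=15&12=12
$t6=116+4=120
$t1=3-1=2
cmp $t1, 1  (cmp 2,1)
bgt L0: taken
$t2=M[120]=24
$t2=24+11=35
$t2=M[120]=24
$t2=24&12=8
$t6=120+4=124
$t1=2-1=1
cmp $t1, 1  (cmp 1,1)
bgt L0: not taken
$t2=8^18=26
sw $t2, (116) → M[116]=26
halt.
Total executed instructions: 54.

54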